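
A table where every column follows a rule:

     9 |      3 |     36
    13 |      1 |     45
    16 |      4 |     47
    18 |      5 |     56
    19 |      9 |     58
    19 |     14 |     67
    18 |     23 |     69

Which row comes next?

First component goes 9, 13, 16, 18, 19, 19, 18 → 16 (differences are 4, 3, 2, … (decreasing by 1 each time)).
Second component goes 3, 1, 4, 5, 9, 14, 23 → 37 (each term is the sum of the two before it).
Third component goes 36, 45, 47, 56, 58, 67, 69 → 78 (alternating steps +9, +2, +9, +2, …).
Combining the parts gives 16  37  78.

16  37  78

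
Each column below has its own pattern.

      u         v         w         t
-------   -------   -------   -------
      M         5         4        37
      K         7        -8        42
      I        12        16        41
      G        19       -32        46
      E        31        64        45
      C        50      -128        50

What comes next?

A  81  256  49

Column u: M, K, I, G, E, C → A (letters move back 2 places in the alphabet).
Column v: each term is the sum of the two before it; 5, 7, 12, 19, 31, 50 → 81.
Column w: ×(-2) each step, so 4, -8, 16, -32, 64, -128 → 256.
Column t: alternating steps +5, −1, +5, −1, …; 37, 42, 41, 46, 45, 50 → 49.
Combining the parts gives A  81  256  49.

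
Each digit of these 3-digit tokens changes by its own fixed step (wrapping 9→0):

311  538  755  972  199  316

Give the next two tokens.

533, 750

First digit — +2 each step, mod 10: 3, 5, 7, 9, 1, 3 → 5 → 7.
For the second digit, +2 each step, mod 10: 1, 3, 5, 7, 9, 1 → 3 → 5.
Third digit — −3 each step, mod 10: 1, 8, 5, 2, 9, 6 → 3 → 0.
Putting the parts together: 533 and then 750.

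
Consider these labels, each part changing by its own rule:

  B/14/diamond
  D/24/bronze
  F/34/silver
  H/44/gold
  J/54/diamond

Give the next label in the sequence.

For the letter, letters move forward 2 places in the alphabet: B, D, F, H, J → L.
Second component — +10 each step: 14, 24, 34, 44, 54 → 64.
Rank: diamond, bronze, silver, gold, diamond → bronze (repeats diamond → bronze → silver → gold).
Combining the parts gives L/64/bronze.

L/64/bronze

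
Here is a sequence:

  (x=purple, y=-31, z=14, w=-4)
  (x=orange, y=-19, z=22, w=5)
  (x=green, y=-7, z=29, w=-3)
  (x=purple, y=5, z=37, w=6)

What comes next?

(x=orange, y=17, z=44, w=-2)

X: repeats purple → orange → green, so purple, orange, green, purple → orange.
Y: +12 each step; -31, -19, -7, 5 → 17.
Z: alternating steps +8, +7, +8, +7, …, so 14, 22, 29, 37 → 44.
W goes -4, 5, -3, 6 → -2 (alternating steps +9, −8, +9, −8, …).
So the next term is (x=orange, y=17, z=44, w=-2).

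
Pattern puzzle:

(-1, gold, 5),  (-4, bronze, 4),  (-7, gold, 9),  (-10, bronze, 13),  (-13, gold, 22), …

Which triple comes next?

(-16, bronze, 35)

First part: −3 each step; -1, -4, -7, -10, -13 → -16.
Rank: alternates gold ↔ bronze; gold, bronze, gold, bronze, gold → bronze.
Third part: 5, 4, 9, 13, 22 → 35 (each term is the sum of the two before it).
So the next triple is (-16, bronze, 35).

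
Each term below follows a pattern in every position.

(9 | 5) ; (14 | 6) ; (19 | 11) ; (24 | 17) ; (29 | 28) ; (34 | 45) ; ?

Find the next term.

(39 | 73)

First component goes 9, 14, 19, 24, 29, 34 → 39 (+5 each step).
For the second component, each term is the sum of the two before it: 5, 6, 11, 17, 28, 45 → 73.
So the next term is (39 | 73).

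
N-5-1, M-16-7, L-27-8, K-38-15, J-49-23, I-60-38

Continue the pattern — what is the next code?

H-71-61

For the letter, letters move back 1 place in the alphabet: N, M, L, K, J, I → H.
For the second component, +11 each step: 5, 16, 27, 38, 49, 60 → 71.
For the third component, each term is the sum of the two before it: 1, 7, 8, 15, 23, 38 → 61.
Combining the parts gives H-71-61.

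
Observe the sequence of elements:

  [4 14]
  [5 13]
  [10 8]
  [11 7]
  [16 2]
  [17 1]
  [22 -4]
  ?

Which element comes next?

[23 -5]

First entry: 4, 5, 10, 11, 16, 17, 22 → 23 (alternating steps +1, +5, +1, +5, …).
Second entry: together with the first entry always sums to 18, so 14, 13, 8, 7, 2, 1, -4 → -5.
So the next element is [23 -5].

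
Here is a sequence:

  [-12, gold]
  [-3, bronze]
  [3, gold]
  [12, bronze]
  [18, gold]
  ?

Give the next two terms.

[27, bronze], [33, gold]

First part: alternating steps +9, +6, +9, +6, …, so -12, -3, 3, 12, 18 → 27 → 33.
Rank: alternates gold ↔ bronze, so gold, bronze, gold, bronze, gold → bronze → gold.
Putting the parts together: [27, bronze] and then [33, gold].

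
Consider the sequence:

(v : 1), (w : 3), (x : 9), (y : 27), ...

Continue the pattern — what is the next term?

(z : 81)

Letter: letters move forward 1 place in the alphabet; v, w, x, y → z.
Second part — ×3 each step: 1, 3, 9, 27 → 81.
So the next term is (z : 81).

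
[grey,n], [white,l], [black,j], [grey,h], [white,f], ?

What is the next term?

Shade goes grey, white, black, grey, white → black (repeats grey → white → black).
Letter: letters move back 2 places in the alphabet, so n, l, j, h, f → d.
Combining the parts gives [black,d].

[black,d]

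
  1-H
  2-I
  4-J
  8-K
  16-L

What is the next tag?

First component: 1, 2, 4, 8, 16 → 32 (×2 each step).
For the letter, letters move forward 1 place in the alphabet: H, I, J, K, L → M.
Combining the parts gives 32-M.

32-M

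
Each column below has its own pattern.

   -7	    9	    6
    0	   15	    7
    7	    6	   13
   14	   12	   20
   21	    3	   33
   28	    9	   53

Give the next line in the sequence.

First component: +7 each step, so -7, 0, 7, 14, 21, 28 → 35.
Second component: alternating steps +6, −9, +6, −9, …; 9, 15, 6, 12, 3, 9 → 0.
Third component — each term is the sum of the two before it: 6, 7, 13, 20, 33, 53 → 86.
So the next line is 35  0  86.

35  0  86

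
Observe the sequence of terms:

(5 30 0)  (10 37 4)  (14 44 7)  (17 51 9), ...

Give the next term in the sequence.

First entry — differences are 5, 4, 3, … (decreasing by 1 each time): 5, 10, 14, 17 → 19.
Second entry: +7 each step, so 30, 37, 44, 51 → 58.
Third entry goes 0, 4, 7, 9 → 10 (differences are 4, 3, 2, … (decreasing by 1 each time)).
So the next term is (19 58 10).

(19 58 10)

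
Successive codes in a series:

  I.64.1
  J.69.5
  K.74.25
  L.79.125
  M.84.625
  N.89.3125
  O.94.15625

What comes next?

Letter — letters move forward 1 place in the alphabet: I, J, K, L, M, N, O → P.
Second component — +5 each step: 64, 69, 74, 79, 84, 89, 94 → 99.
Third component — ×5 each step: 1, 5, 25, 125, 625, 3125, 15625 → 78125.
Combining the parts gives P.99.78125.

P.99.78125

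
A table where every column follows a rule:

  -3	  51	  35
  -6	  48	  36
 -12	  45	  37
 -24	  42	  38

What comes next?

First component — ×2 each step: -3, -6, -12, -24 → -48.
Second component: −3 each step; 51, 48, 45, 42 → 39.
Third component goes 35, 36, 37, 38 → 39 (+1 each step).
So the next row is -48  39  39.

-48  39  39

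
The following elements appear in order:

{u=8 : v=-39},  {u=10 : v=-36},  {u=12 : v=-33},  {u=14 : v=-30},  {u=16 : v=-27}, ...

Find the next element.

{u=18 : v=-24}

U: +2 each step, so 8, 10, 12, 14, 16 → 18.
V goes -39, -36, -33, -30, -27 → -24 (+3 each step).
Combining the parts gives {u=18 : v=-24}.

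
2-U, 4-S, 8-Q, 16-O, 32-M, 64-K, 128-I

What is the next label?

For the first component, ×2 each step: 2, 4, 8, 16, 32, 64, 128 → 256.
Letter: letters move back 2 places in the alphabet; U, S, Q, O, M, K, I → G.
Combining the parts gives 256-G.

256-G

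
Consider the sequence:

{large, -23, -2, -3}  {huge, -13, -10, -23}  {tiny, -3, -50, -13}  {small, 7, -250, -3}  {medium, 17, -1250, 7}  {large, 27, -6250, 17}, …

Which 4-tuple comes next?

Size: large, huge, tiny, small, medium, large → huge (repeats large → huge → tiny → small → medium).
Second part: -23, -13, -3, 7, 17, 27 → 37 (+10 each step).
For the third part, ×5 each step: -2, -10, -50, -250, -1250, -6250 → -31250.
Fourth part: -3, -23, -13, -3, 7, 17 → 27 (always the previous value of the second part).
Putting it together: {huge, 37, -31250, 27}.

{huge, 37, -31250, 27}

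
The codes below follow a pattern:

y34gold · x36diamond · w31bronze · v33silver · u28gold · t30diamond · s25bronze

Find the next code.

For the letter, letters move back 1 place in the alphabet: y, x, w, v, u, t, s → r.
Second component goes 34, 36, 31, 33, 28, 30, 25 → 27 (alternating steps +2, −5, +2, −5, …).
Rank: repeats gold → diamond → bronze → silver; gold, diamond, bronze, silver, gold, diamond, bronze → silver.
Combining the parts gives r27silver.

r27silver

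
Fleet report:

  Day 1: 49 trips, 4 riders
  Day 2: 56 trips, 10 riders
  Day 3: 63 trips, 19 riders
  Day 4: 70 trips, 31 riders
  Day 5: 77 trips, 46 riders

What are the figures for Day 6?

For the trips, +7 each step: 49, 56, 63, 70, 77 → 84.
Riders: differences are 6, 9, 12, … (increasing by 3 each time); 4, 10, 19, 31, 46 → 64.
Putting it together: 84 trips, 64 riders.

84 trips, 64 riders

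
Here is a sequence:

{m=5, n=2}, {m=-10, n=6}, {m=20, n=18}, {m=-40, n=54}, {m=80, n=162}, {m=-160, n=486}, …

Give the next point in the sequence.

M: ×(-2) each step; 5, -10, 20, -40, 80, -160 → 320.
N: ×3 each step; 2, 6, 18, 54, 162, 486 → 1458.
Putting it together: {m=320, n=1458}.

{m=320, n=1458}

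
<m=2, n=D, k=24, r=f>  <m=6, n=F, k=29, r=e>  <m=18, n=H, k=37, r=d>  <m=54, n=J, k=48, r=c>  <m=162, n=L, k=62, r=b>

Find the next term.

<m=486, n=N, k=79, r=a>

M goes 2, 6, 18, 54, 162 → 486 (×3 each step).
N goes D, F, H, J, L → N (letters move forward 2 places in the alphabet).
K: 24, 29, 37, 48, 62 → 79 (differences are 5, 8, 11, … (increasing by 3 each time)).
R: letters move back 1 place in the alphabet; f, e, d, c, b → a.
Combining the parts gives <m=486, n=N, k=79, r=a>.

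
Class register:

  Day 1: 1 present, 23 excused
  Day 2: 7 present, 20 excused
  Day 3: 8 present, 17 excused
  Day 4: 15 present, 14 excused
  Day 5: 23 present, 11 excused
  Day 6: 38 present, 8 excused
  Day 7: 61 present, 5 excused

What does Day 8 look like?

Present: each term is the sum of the two before it, so 1, 7, 8, 15, 23, 38, 61 → 99.
Excused: 23, 20, 17, 14, 11, 8, 5 → 2 (−3 each step).
Putting it together: 99 present, 2 excused.

99 present, 2 excused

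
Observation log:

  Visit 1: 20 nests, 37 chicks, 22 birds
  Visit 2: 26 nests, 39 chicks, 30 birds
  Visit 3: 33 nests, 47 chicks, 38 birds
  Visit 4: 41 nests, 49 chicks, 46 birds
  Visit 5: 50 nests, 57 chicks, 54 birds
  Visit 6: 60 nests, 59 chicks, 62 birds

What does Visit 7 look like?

71 nests, 67 chicks, 70 birds

Nests goes 20, 26, 33, 41, 50, 60 → 71 (differences are 6, 7, 8, … (increasing by 1 each time)).
Chicks — alternating steps +2, +8, +2, +8, …: 37, 39, 47, 49, 57, 59 → 67.
Birds: +8 each step, so 22, 30, 38, 46, 54, 62 → 70.
So the next row is 71 nests, 67 chicks, 70 birds.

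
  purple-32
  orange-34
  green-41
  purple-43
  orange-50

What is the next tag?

Colour goes purple, orange, green, purple, orange → green (repeats purple → orange → green).
Second component: alternating steps +2, +7, +2, +7, …; 32, 34, 41, 43, 50 → 52.
Putting it together: green-52.

green-52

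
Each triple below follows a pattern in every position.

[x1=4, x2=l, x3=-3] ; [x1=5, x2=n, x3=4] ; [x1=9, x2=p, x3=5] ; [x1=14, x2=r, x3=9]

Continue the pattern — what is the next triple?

[x1=23, x2=t, x3=14]

X1 goes 4, 5, 9, 14 → 23 (each term is the sum of the two before it).
For the x2, letters move forward 2 places in the alphabet: l, n, p, r → t.
X3 — always the previous value of the x1: -3, 4, 5, 9 → 14.
Combining the parts gives [x1=23, x2=t, x3=14].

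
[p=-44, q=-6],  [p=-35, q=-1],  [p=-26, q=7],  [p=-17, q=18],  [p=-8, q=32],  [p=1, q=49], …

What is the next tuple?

For the p, +9 each step: -44, -35, -26, -17, -8, 1 → 10.
Q: differences are 5, 8, 11, … (increasing by 3 each time); -6, -1, 7, 18, 32, 49 → 69.
Combining the parts gives [p=10, q=69].

[p=10, q=69]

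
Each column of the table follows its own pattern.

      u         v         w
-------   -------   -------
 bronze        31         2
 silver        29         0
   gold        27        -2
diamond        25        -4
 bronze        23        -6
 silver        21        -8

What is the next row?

gold  19  -10

Column u: bronze, silver, gold, diamond, bronze, silver → gold (repeats bronze → silver → gold → diamond).
Column v: 31, 29, 27, 25, 23, 21 → 19 (−2 each step).
For the column w, −2 each step: 2, 0, -2, -4, -6, -8 → -10.
Putting it together: gold  19  -10.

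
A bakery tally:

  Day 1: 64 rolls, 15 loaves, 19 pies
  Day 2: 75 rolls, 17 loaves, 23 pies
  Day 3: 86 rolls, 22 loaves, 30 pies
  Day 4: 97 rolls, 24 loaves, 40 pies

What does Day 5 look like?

For the rolls, +11 each step: 64, 75, 86, 97 → 108.
Loaves: 15, 17, 22, 24 → 29 (alternating steps +2, +5, +2, +5, …).
Pies: differences are 4, 7, 10, … (increasing by 3 each time), so 19, 23, 30, 40 → 53.
Putting it together: 108 rolls, 29 loaves, 53 pies.

108 rolls, 29 loaves, 53 pies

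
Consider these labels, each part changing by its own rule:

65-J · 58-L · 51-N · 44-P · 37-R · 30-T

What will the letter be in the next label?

Letter: letters move forward 2 places in the alphabet; J, L, N, P, R, T → V.

V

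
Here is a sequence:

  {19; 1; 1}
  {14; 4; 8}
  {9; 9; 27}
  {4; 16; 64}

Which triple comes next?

{-1; 25; 125}

First entry goes 19, 14, 9, 4 → -1 (−5 each step).
Second entry goes 1, 4, 9, 16 → 25 (perfect squares: 1², 2², 3², …).
Third entry: perfect cubes: 1³, 2³, 3³, …; 1, 8, 27, 64 → 125.
Putting it together: {-1; 25; 125}.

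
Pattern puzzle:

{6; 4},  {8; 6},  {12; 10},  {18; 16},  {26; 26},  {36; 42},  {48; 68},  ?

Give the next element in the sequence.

{62; 110}

First slot: differences are 2, 4, 6, … (increasing by 2 each time), so 6, 8, 12, 18, 26, 36, 48 → 62.
For the second slot, each term is the sum of the two before it: 4, 6, 10, 16, 26, 42, 68 → 110.
Combining the parts gives {62; 110}.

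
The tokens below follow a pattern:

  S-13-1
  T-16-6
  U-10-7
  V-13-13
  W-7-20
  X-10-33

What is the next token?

Y-4-53

Letter: letters move forward 1 place in the alphabet, so S, T, U, V, W, X → Y.
Second component: alternating steps +3, −6, +3, −6, …, so 13, 16, 10, 13, 7, 10 → 4.
Third component: each term is the sum of the two before it; 1, 6, 7, 13, 20, 33 → 53.
Putting it together: Y-4-53.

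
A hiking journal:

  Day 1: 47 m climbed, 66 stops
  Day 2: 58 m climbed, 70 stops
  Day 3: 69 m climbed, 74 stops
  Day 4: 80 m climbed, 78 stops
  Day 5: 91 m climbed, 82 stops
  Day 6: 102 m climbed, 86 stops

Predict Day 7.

113 m climbed, 90 stops

M climbed — +11 each step: 47, 58, 69, 80, 91, 102 → 113.
Stops — +4 each step: 66, 70, 74, 78, 82, 86 → 90.
Combining the parts gives 113 m climbed, 90 stops.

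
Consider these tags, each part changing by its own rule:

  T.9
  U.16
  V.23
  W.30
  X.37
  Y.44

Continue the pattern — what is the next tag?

Z.51

Letter: letters move forward 1 place in the alphabet; T, U, V, W, X, Y → Z.
Second component: 9, 16, 23, 30, 37, 44 → 51 (+7 each step).
Putting it together: Z.51.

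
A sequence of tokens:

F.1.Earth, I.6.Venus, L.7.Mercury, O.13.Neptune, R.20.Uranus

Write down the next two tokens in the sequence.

U.33.Saturn, X.53.Jupiter

Letter: letters move forward 3 places in the alphabet; F, I, L, O, R → U → X.
Second component — each term is the sum of the two before it: 1, 6, 7, 13, 20 → 33 → 53.
Planet: Earth, Venus, Mercury, Neptune, Uranus → Saturn → Jupiter (runs backward through the planets Mercury→Neptune).
So the next two tokens are U.33.Saturn and X.53.Jupiter.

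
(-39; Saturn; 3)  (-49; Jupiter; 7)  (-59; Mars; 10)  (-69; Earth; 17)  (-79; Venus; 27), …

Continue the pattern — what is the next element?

First coordinate — −10 each step: -39, -49, -59, -69, -79 → -89.
Planet: Saturn, Jupiter, Mars, Earth, Venus → Mercury (runs backward through the planets Mercury→Neptune).
Third coordinate goes 3, 7, 10, 17, 27 → 44 (each term is the sum of the two before it).
So the next element is (-89; Mercury; 44).

(-89; Mercury; 44)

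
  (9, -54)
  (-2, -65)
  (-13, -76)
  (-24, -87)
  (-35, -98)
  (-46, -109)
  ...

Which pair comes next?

First component goes 9, -2, -13, -24, -35, -46 → -57 (−11 each step).
Second component: -54, -65, -76, -87, -98, -109 → -120 (−11 each step).
Putting it together: (-57, -120).

(-57, -120)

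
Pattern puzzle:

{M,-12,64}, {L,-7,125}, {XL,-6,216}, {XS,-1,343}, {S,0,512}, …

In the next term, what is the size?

Size: M, L, XL, XS, S → M (runs through clothing sizes XS→XL).

M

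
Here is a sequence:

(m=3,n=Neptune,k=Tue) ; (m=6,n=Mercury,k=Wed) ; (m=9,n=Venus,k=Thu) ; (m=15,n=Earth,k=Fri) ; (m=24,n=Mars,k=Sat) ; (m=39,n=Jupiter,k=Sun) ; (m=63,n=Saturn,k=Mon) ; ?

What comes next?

M: each term is the sum of the two before it, so 3, 6, 9, 15, 24, 39, 63 → 102.
N: runs through the planets Mercury→Neptune, so Neptune, Mercury, Venus, Earth, Mars, Jupiter, Saturn → Uranus.
For the k, runs through the weekdays Mon→Sun: Tue, Wed, Thu, Fri, Sat, Sun, Mon → Tue.
Putting it together: (m=102,n=Uranus,k=Tue).

(m=102,n=Uranus,k=Tue)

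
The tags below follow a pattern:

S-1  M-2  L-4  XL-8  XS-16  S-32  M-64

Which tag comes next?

L-128

For the size, repeats S → M → L → XL → XS: S, M, L, XL, XS, S, M → L.
Second component: ×2 each step; 1, 2, 4, 8, 16, 32, 64 → 128.
Combining the parts gives L-128.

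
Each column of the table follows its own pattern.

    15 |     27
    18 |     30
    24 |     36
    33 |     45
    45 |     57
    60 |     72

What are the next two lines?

For the first component, differences are 3, 6, 9, … (increasing by 3 each time): 15, 18, 24, 33, 45, 60 → 78 → 99.
Second component: always 12 more than the first component; 27, 30, 36, 45, 57, 72 → 90 → 111.
So the next two lines are 78  90 and 99  111.

78  90; 99  111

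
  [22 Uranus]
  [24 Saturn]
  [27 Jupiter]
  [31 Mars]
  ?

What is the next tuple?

First component — differences are 2, 3, 4, … (increasing by 1 each time): 22, 24, 27, 31 → 36.
Planet: runs backward through the planets Mercury→Neptune, so Uranus, Saturn, Jupiter, Mars → Earth.
Combining the parts gives [36 Earth].

[36 Earth]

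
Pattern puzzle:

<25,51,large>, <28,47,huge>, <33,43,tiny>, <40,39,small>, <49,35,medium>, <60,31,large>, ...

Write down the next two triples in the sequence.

First part: differences are 3, 5, 7, … (increasing by 2 each time), so 25, 28, 33, 40, 49, 60 → 73 → 88.
Second part: −4 each step; 51, 47, 43, 39, 35, 31 → 27 → 23.
For the size, repeats large → huge → tiny → small → medium: large, huge, tiny, small, medium, large → huge → tiny.
So the next two triples are <73,27,huge> and <88,23,tiny>.

<73,27,huge>, <88,23,tiny>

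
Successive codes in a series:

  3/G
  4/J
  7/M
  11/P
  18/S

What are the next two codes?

29/V, 47/Y

First component goes 3, 4, 7, 11, 18 → 29 → 47 (each term is the sum of the two before it).
Letter: letters move forward 3 places in the alphabet, so G, J, M, P, S → V → Y.
So the next two codes are 29/V and 47/Y.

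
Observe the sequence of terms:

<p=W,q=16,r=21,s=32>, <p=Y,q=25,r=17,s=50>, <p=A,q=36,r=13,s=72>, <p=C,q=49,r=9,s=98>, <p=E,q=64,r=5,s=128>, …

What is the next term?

<p=G,q=81,r=1,s=162>

P: W, Y, A, C, E → G (letters move forward 2 places in the alphabet, wrapping Z→A).
Q: 16, 25, 36, 49, 64 → 81 (perfect squares: 4², 5², 6², …).
R — −4 each step: 21, 17, 13, 9, 5 → 1.
S goes 32, 50, 72, 98, 128 → 162 (always 2 × the q).
So the next term is <p=G,q=81,r=1,s=162>.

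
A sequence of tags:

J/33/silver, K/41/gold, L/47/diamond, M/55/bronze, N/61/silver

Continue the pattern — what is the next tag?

Letter — letters move forward 1 place in the alphabet: J, K, L, M, N → O.
For the second component, alternating steps +8, +6, +8, +6, …: 33, 41, 47, 55, 61 → 69.
Rank — repeats silver → gold → diamond → bronze: silver, gold, diamond, bronze, silver → gold.
Putting it together: O/69/gold.

O/69/gold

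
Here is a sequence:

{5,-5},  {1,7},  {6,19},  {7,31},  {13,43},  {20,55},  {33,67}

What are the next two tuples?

First coordinate goes 5, 1, 6, 7, 13, 20, 33 → 53 → 86 (each term is the sum of the two before it).
Second coordinate: +12 each step, so -5, 7, 19, 31, 43, 55, 67 → 79 → 91.
So the next two tuples are {53,79} and {86,91}.

{53,79}, {86,91}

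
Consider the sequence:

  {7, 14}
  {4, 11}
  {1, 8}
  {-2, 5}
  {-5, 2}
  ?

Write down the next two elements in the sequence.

First value: −3 each step, so 7, 4, 1, -2, -5 → -8 → -11.
Second value — always 7 more than the first value: 14, 11, 8, 5, 2 → -1 → -4.
So the next two elements are {-8, -1} and {-11, -4}.

{-8, -1}, {-11, -4}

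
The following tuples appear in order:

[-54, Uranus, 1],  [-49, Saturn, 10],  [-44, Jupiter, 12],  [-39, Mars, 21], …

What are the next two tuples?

[-34, Earth, 23], [-29, Venus, 32]

First part goes -54, -49, -44, -39 → -34 → -29 (+5 each step).
Planet: runs backward through the planets Mercury→Neptune; Uranus, Saturn, Jupiter, Mars → Earth → Venus.
Third part goes 1, 10, 12, 21 → 23 → 32 (alternating steps +9, +2, +9, +2, …).
So the next two tuples are [-34, Earth, 23] and [-29, Venus, 32].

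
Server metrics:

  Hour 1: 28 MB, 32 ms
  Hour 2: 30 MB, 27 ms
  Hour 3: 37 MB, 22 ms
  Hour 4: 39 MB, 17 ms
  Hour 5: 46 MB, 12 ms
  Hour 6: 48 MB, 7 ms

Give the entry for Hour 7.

For the MB, alternating steps +2, +7, +2, +7, …: 28, 30, 37, 39, 46, 48 → 55.
Ms: −5 each step; 32, 27, 22, 17, 12, 7 → 2.
Combining the parts gives 55 MB, 2 ms.

55 MB, 2 ms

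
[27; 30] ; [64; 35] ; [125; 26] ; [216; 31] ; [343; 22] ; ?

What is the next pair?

For the first value, perfect cubes: 3³, 4³, 5³, …: 27, 64, 125, 216, 343 → 512.
Second value goes 30, 35, 26, 31, 22 → 27 (alternating steps +5, −9, +5, −9, …).
Putting it together: [512; 27].

[512; 27]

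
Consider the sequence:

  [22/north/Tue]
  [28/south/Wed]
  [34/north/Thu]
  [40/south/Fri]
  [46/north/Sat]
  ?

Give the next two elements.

[52/south/Sun], [58/north/Mon]

For the first part, +6 each step: 22, 28, 34, 40, 46 → 52 → 58.
Direction: alternates north ↔ south, so north, south, north, south, north → south → north.
Day goes Tue, Wed, Thu, Fri, Sat → Sun → Mon (runs through the weekdays Mon→Sun).
Putting the parts together: [52/south/Sun] and then [58/north/Mon].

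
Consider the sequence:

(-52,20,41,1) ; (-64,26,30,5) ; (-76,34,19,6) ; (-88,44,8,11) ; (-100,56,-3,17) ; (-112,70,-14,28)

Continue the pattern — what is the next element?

First slot goes -52, -64, -76, -88, -100, -112 → -124 (−12 each step).
Second slot goes 20, 26, 34, 44, 56, 70 → 86 (differences are 6, 8, 10, … (increasing by 2 each time)).
Third slot: 41, 30, 19, 8, -3, -14 → -25 (−11 each step).
Fourth slot — each term is the sum of the two before it: 1, 5, 6, 11, 17, 28 → 45.
So the next element is (-124,86,-25,45).

(-124,86,-25,45)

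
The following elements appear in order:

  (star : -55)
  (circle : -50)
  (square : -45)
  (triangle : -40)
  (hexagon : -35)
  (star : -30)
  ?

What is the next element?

(circle : -25)

For the shape, repeats star → circle → square → triangle → hexagon: star, circle, square, triangle, hexagon, star → circle.
Second component goes -55, -50, -45, -40, -35, -30 → -25 (+5 each step).
Putting it together: (circle : -25).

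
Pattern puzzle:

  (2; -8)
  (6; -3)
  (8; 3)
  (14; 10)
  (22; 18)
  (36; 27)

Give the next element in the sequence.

First value: 2, 6, 8, 14, 22, 36 → 58 (each term is the sum of the two before it).
For the second value, differences are 5, 6, 7, … (increasing by 1 each time): -8, -3, 3, 10, 18, 27 → 37.
Combining the parts gives (58; 37).

(58; 37)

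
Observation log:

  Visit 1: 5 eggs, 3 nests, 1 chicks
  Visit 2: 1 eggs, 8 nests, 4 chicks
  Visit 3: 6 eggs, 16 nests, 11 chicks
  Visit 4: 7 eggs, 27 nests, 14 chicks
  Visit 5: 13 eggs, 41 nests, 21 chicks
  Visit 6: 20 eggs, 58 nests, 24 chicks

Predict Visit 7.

33 eggs, 78 nests, 31 chicks

Eggs goes 5, 1, 6, 7, 13, 20 → 33 (each term is the sum of the two before it).
Nests — differences are 5, 8, 11, … (increasing by 3 each time): 3, 8, 16, 27, 41, 58 → 78.
Chicks — alternating steps +3, +7, +3, +7, …: 1, 4, 11, 14, 21, 24 → 31.
Putting it together: 33 eggs, 78 nests, 31 chicks.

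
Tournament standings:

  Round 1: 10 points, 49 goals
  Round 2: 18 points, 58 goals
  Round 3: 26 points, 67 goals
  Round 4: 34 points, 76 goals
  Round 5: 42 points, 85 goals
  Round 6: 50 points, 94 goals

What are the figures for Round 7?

Points goes 10, 18, 26, 34, 42, 50 → 58 (+8 each step).
Goals: +9 each step; 49, 58, 67, 76, 85, 94 → 103.
So the next line is 58 points, 103 goals.

58 points, 103 goals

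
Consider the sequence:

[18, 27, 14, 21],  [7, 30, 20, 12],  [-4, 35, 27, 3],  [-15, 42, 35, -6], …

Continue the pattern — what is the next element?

First slot: −11 each step, so 18, 7, -4, -15 → -26.
Second slot — differences are 3, 5, 7, … (increasing by 2 each time): 27, 30, 35, 42 → 51.
Third slot: 14, 20, 27, 35 → 44 (differences are 6, 7, 8, … (increasing by 1 each time)).
Fourth slot: −9 each step; 21, 12, 3, -6 → -15.
So the next element is [-26, 51, 44, -15].

[-26, 51, 44, -15]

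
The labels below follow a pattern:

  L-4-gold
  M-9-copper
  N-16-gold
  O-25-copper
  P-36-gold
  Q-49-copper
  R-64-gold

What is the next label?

Letter: letters move forward 1 place in the alphabet; L, M, N, O, P, Q, R → S.
Second component goes 4, 9, 16, 25, 36, 49, 64 → 81 (perfect squares: 2², 3², 4², …).
Metal: gold, copper, gold, copper, gold, copper, gold → copper (alternates gold ↔ copper).
So the next label is S-81-copper.

S-81-copper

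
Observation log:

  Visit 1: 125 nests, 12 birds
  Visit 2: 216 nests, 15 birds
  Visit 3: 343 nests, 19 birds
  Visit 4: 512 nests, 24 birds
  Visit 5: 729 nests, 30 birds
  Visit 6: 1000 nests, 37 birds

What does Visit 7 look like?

Nests: perfect cubes: 5³, 6³, 7³, …, so 125, 216, 343, 512, 729, 1000 → 1331.
Birds goes 12, 15, 19, 24, 30, 37 → 45 (differences are 3, 4, 5, … (increasing by 1 each time)).
Putting it together: 1331 nests, 45 birds.

1331 nests, 45 birds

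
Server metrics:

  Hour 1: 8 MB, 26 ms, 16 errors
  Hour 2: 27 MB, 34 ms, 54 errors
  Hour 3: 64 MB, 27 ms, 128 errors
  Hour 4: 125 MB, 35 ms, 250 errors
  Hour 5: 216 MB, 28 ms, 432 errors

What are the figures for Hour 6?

343 MB, 36 ms, 686 errors

MB: 8, 27, 64, 125, 216 → 343 (perfect cubes: 2³, 3³, 4³, …).
Ms: alternating steps +8, −7, +8, −7, …; 26, 34, 27, 35, 28 → 36.
Errors: 16, 54, 128, 250, 432 → 686 (always 2 × the MB).
Putting it together: 343 MB, 36 ms, 686 errors.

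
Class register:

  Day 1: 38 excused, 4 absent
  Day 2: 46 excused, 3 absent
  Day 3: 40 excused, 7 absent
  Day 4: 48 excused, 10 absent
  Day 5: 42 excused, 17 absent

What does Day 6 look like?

Excused: alternating steps +8, −6, +8, −6, …; 38, 46, 40, 48, 42 → 50.
Absent: each term is the sum of the two before it; 4, 3, 7, 10, 17 → 27.
So the next line is 50 excused, 27 absent.

50 excused, 27 absent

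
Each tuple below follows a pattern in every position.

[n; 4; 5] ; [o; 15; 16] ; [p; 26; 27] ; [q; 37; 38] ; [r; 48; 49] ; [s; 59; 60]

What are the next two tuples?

[t; 70; 71], [u; 81; 82]

Letter: n, o, p, q, r, s → t → u (letters move forward 1 place in the alphabet).
Second entry: +11 each step; 4, 15, 26, 37, 48, 59 → 70 → 81.
Third entry: 5, 16, 27, 38, 49, 60 → 71 → 82 (always 1 more than the second entry).
Putting the parts together: [t; 70; 71] and then [u; 81; 82].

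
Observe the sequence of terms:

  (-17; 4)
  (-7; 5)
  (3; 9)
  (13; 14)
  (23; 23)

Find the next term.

(33; 37)

First component goes -17, -7, 3, 13, 23 → 33 (+10 each step).
Second component — each term is the sum of the two before it: 4, 5, 9, 14, 23 → 37.
Combining the parts gives (33; 37).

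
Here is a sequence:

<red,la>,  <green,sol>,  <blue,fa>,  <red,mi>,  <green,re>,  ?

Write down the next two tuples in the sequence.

<blue,do>, <red,ti>

Colour: red, green, blue, red, green → blue → red (repeats red → green → blue).
Note goes la, sol, fa, mi, re → do → ti (runs backward through the solfège scale do→ti).
Putting the parts together: <blue,do> and then <red,ti>.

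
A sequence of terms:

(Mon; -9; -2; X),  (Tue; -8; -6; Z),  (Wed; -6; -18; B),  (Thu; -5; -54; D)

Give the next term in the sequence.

Day — runs through the weekdays Mon→Sun: Mon, Tue, Wed, Thu → Fri.
Second coordinate — alternating steps +1, +2, +1, +2, …: -9, -8, -6, -5 → -3.
Third coordinate — ×3 each step: -2, -6, -18, -54 → -162.
Letter: X, Z, B, D → F (letters move forward 2 places in the alphabet, wrapping Z→A).
Combining the parts gives (Fri; -3; -162; F).

(Fri; -3; -162; F)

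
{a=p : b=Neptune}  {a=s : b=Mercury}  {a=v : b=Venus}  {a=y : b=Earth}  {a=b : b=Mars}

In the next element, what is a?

e

A goes p, s, v, y, b → e (letters move forward 3 places in the alphabet, wrapping Z→A).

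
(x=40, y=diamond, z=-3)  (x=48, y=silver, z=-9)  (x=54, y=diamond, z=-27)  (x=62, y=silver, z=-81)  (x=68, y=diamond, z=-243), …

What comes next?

For the x, alternating steps +8, +6, +8, +6, …: 40, 48, 54, 62, 68 → 76.
Y: alternates diamond ↔ silver, so diamond, silver, diamond, silver, diamond → silver.
Z goes -3, -9, -27, -81, -243 → -729 (×3 each step).
So the next term is (x=76, y=silver, z=-729).

(x=76, y=silver, z=-729)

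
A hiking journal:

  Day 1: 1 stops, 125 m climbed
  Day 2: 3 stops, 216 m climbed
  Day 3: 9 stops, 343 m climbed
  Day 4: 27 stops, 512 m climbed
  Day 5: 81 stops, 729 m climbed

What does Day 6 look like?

Stops goes 1, 3, 9, 27, 81 → 243 (×3 each step).
M climbed: perfect cubes: 5³, 6³, 7³, …, so 125, 216, 343, 512, 729 → 1000.
Putting it together: 243 stops, 1000 m climbed.

243 stops, 1000 m climbed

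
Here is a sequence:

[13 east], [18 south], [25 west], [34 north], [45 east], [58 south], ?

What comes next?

First entry — differences are 5, 7, 9, … (increasing by 2 each time): 13, 18, 25, 34, 45, 58 → 73.
For the direction, repeats east → south → west → north: east, south, west, north, east, south → west.
Putting it together: [73 west].

[73 west]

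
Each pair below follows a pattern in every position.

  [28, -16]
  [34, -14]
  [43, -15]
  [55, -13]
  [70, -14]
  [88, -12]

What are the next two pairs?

[109, -13], [133, -11]

First slot — differences are 6, 9, 12, … (increasing by 3 each time): 28, 34, 43, 55, 70, 88 → 109 → 133.
For the second slot, alternating steps +2, −1, +2, −1, …: -16, -14, -15, -13, -14, -12 → -13 → -11.
Putting the parts together: [109, -13] and then [133, -11].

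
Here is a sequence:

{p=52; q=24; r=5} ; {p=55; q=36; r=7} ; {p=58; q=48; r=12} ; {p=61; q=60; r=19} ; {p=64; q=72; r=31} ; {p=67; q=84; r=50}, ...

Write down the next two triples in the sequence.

P: 52, 55, 58, 61, 64, 67 → 70 → 73 (+3 each step).
For the q, +12 each step: 24, 36, 48, 60, 72, 84 → 96 → 108.
R — each term is the sum of the two before it: 5, 7, 12, 19, 31, 50 → 81 → 131.
Putting the parts together: {p=70; q=96; r=81} and then {p=73; q=108; r=131}.

{p=70; q=96; r=81}, {p=73; q=108; r=131}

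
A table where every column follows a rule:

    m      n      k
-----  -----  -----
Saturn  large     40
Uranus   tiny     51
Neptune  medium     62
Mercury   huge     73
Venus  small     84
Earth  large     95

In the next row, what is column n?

tiny

Column n goes large, tiny, medium, huge, small, large → tiny (repeats large → tiny → medium → huge → small).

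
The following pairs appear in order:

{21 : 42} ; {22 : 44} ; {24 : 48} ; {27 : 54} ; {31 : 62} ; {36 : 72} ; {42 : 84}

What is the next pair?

For the first part, differences are 1, 2, 3, … (increasing by 1 each time): 21, 22, 24, 27, 31, 36, 42 → 49.
Second part — always 2 × the first part: 42, 44, 48, 54, 62, 72, 84 → 98.
So the next pair is {49 : 98}.

{49 : 98}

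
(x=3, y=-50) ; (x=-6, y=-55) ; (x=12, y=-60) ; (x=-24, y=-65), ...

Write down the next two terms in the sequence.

X: 3, -6, 12, -24 → 48 → -96 (×(-2) each step).
Y: −5 each step, so -50, -55, -60, -65 → -70 → -75.
Putting the parts together: (x=48, y=-70) and then (x=-96, y=-75).

(x=48, y=-70), (x=-96, y=-75)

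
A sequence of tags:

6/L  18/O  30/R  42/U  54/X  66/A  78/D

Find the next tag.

First component: +12 each step, so 6, 18, 30, 42, 54, 66, 78 → 90.
Letter: L, O, R, U, X, A, D → G (letters move forward 3 places in the alphabet, wrapping Z→A).
Combining the parts gives 90/G.

90/G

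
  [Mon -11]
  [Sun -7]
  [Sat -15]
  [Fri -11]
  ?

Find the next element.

Day: runs backward through the weekdays Mon→Sun, so Mon, Sun, Sat, Fri → Thu.
Second coordinate: -11, -7, -15, -11 → -19 (alternating steps +4, −8, +4, −8, …).
Putting it together: [Thu -19].

[Thu -19]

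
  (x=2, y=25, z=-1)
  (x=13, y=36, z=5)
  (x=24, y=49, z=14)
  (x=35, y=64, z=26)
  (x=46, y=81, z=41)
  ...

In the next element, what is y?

Y — perfect squares: 5², 6², 7², …: 25, 36, 49, 64, 81 → 100.

100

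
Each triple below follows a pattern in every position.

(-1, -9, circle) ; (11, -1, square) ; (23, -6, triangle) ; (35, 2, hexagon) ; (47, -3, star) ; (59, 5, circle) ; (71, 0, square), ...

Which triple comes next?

First entry goes -1, 11, 23, 35, 47, 59, 71 → 83 (+12 each step).
Second entry: alternating steps +8, −5, +8, −5, …; -9, -1, -6, 2, -3, 5, 0 → 8.
Shape goes circle, square, triangle, hexagon, star, circle, square → triangle (repeats circle → square → triangle → hexagon → star).
So the next triple is (83, 8, triangle).

(83, 8, triangle)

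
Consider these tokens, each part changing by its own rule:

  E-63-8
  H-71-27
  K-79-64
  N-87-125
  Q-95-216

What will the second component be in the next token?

103

For the letter, letters move forward 3 places in the alphabet: E, H, K, N, Q → T.
Second component goes 63, 71, 79, 87, 95 → 103 (+8 each step).
Third component goes 8, 27, 64, 125, 216 → 343 (perfect cubes: 2³, 3³, 4³, …).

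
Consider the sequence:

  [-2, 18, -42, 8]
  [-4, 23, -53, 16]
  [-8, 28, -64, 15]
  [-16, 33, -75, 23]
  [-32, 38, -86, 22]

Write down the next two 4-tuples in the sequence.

[-64, 43, -97, 30], [-128, 48, -108, 29]

First entry: -2, -4, -8, -16, -32 → -64 → -128 (×2 each step).
Second entry: 18, 23, 28, 33, 38 → 43 → 48 (+5 each step).
Third entry — −11 each step: -42, -53, -64, -75, -86 → -97 → -108.
Fourth entry — alternating steps +8, −1, +8, −1, …: 8, 16, 15, 23, 22 → 30 → 29.
Putting the parts together: [-64, 43, -97, 30] and then [-128, 48, -108, 29].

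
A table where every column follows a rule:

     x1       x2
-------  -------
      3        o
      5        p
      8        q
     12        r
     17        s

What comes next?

Column x1 goes 3, 5, 8, 12, 17 → 23 (differences are 2, 3, 4, … (increasing by 1 each time)).
Column x2: letters move forward 1 place in the alphabet, so o, p, q, r, s → t.
Putting it together: 23  t.

23  t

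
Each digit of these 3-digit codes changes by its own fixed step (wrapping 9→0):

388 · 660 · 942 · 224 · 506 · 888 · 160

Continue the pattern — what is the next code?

First digit — +3 each step, mod 10: 3, 6, 9, 2, 5, 8, 1 → 4.
Second digit — −2 each step, mod 10: 8, 6, 4, 2, 0, 8, 6 → 4.
Third digit: 8, 0, 2, 4, 6, 8, 0 → 2 (+2 each step, mod 10).
Putting it together: 442.

442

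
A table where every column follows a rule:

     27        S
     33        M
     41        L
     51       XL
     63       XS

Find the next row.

77  S

First component goes 27, 33, 41, 51, 63 → 77 (differences are 6, 8, 10, … (increasing by 2 each time)).
Size goes S, M, L, XL, XS → S (runs through clothing sizes XS→XL).
Putting it together: 77  S.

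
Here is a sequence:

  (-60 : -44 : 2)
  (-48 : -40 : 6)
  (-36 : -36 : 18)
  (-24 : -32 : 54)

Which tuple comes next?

For the first slot, +12 each step: -60, -48, -36, -24 → -12.
Second slot goes -44, -40, -36, -32 → -28 (+4 each step).
Third slot: ×3 each step, so 2, 6, 18, 54 → 162.
Combining the parts gives (-12 : -28 : 162).

(-12 : -28 : 162)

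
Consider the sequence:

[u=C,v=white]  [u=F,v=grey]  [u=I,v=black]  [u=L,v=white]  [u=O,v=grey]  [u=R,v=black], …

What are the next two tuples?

U — letters move forward 3 places in the alphabet: C, F, I, L, O, R → U → X.
V: white, grey, black, white, grey, black → white → grey (repeats white → grey → black).
So the next two tuples are [u=U,v=white] and [u=X,v=grey].

[u=U,v=white], [u=X,v=grey]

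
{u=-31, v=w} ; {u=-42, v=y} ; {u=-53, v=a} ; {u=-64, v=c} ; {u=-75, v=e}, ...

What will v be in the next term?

g

V — letters move forward 2 places in the alphabet, wrapping Z→A: w, y, a, c, e → g.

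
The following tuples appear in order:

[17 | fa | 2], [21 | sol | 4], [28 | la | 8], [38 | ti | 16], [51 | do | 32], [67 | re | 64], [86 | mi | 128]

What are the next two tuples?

[108 | fa | 256], [133 | sol | 512]

For the first entry, differences are 4, 7, 10, … (increasing by 3 each time): 17, 21, 28, 38, 51, 67, 86 → 108 → 133.
Note: runs through the solfège scale do→ti, so fa, sol, la, ti, do, re, mi → fa → sol.
Third entry: 2, 4, 8, 16, 32, 64, 128 → 256 → 512 (×2 each step).
Putting the parts together: [108 | fa | 256] and then [133 | sol | 512].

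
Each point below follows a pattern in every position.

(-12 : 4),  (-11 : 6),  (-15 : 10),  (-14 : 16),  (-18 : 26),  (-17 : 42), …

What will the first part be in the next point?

First part — alternating steps +1, −4, +1, −4, …: -12, -11, -15, -14, -18, -17 → -21.
Second part: 4, 6, 10, 16, 26, 42 → 68 (each term is the sum of the two before it).

-21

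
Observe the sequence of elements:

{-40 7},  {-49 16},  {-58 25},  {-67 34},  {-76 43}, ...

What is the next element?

For the first value, −9 each step: -40, -49, -58, -67, -76 → -85.
Second value goes 7, 16, 25, 34, 43 → 52 (together with the first value always sums to -33).
So the next element is {-85 52}.

{-85 52}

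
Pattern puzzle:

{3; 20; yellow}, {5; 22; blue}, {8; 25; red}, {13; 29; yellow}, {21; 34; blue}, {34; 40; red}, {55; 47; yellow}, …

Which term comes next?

{89; 55; blue}

First slot — each term is the sum of the two before it: 3, 5, 8, 13, 21, 34, 55 → 89.
For the second slot, differences are 2, 3, 4, … (increasing by 1 each time): 20, 22, 25, 29, 34, 40, 47 → 55.
Colour goes yellow, blue, red, yellow, blue, red, yellow → blue (repeats yellow → blue → red).
So the next term is {89; 55; blue}.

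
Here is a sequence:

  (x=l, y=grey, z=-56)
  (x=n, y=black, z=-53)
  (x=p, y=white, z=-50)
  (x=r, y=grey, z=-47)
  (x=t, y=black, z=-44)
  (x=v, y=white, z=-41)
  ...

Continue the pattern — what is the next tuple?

X goes l, n, p, r, t, v → x (letters move forward 2 places in the alphabet).
Y: repeats grey → black → white; grey, black, white, grey, black, white → grey.
Z: +3 each step; -56, -53, -50, -47, -44, -41 → -38.
Combining the parts gives (x=x, y=grey, z=-38).

(x=x, y=grey, z=-38)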